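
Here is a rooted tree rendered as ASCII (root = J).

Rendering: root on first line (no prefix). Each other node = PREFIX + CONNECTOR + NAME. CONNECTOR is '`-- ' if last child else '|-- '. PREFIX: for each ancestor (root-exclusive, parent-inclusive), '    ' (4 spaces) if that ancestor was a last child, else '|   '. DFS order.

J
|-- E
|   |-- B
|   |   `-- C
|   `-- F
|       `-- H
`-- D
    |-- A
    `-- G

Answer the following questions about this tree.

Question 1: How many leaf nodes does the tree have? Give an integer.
Answer: 4

Derivation:
Leaves (nodes with no children): A, C, G, H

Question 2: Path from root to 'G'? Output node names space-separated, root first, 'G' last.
Walk down from root: J -> D -> G

Answer: J D G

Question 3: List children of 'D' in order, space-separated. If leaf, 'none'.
Node D's children (from adjacency): A, G

Answer: A G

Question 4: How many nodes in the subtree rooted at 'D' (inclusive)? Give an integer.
Subtree rooted at D contains: A, D, G
Count = 3

Answer: 3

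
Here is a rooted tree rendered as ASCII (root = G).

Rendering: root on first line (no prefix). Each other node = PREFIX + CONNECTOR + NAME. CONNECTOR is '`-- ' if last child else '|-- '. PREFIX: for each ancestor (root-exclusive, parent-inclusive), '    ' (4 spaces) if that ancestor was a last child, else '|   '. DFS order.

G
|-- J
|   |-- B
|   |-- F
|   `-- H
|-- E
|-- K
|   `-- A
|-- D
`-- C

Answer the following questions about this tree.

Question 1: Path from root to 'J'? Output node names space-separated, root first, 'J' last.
Answer: G J

Derivation:
Walk down from root: G -> J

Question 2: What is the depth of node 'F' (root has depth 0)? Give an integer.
Answer: 2

Derivation:
Path from root to F: G -> J -> F
Depth = number of edges = 2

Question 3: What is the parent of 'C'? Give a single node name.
Scan adjacency: C appears as child of G

Answer: G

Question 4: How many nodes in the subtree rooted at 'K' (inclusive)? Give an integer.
Answer: 2

Derivation:
Subtree rooted at K contains: A, K
Count = 2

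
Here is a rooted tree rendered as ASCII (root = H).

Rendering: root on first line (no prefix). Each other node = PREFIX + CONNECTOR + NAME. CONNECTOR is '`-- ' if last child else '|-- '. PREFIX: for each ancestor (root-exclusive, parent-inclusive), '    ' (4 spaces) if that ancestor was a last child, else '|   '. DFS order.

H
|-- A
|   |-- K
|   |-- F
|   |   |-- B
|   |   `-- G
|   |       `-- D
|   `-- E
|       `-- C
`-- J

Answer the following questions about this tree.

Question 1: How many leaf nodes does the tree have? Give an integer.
Answer: 5

Derivation:
Leaves (nodes with no children): B, C, D, J, K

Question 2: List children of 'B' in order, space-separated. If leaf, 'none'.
Node B's children (from adjacency): (leaf)

Answer: none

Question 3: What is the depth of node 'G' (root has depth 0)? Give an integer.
Answer: 3

Derivation:
Path from root to G: H -> A -> F -> G
Depth = number of edges = 3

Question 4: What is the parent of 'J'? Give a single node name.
Scan adjacency: J appears as child of H

Answer: H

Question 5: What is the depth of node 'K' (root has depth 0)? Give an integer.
Path from root to K: H -> A -> K
Depth = number of edges = 2

Answer: 2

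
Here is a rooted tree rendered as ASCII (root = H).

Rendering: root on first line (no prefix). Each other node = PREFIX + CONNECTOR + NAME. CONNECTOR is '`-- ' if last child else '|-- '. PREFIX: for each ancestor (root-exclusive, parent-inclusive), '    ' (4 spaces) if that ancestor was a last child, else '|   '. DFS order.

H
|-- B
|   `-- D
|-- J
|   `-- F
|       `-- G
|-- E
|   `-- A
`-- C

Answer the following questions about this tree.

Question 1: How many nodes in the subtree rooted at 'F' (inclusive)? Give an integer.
Subtree rooted at F contains: F, G
Count = 2

Answer: 2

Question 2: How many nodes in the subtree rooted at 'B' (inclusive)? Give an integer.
Subtree rooted at B contains: B, D
Count = 2

Answer: 2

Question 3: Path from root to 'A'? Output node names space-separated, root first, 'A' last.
Answer: H E A

Derivation:
Walk down from root: H -> E -> A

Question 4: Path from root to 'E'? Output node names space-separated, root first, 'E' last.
Answer: H E

Derivation:
Walk down from root: H -> E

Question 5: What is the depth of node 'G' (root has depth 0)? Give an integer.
Answer: 3

Derivation:
Path from root to G: H -> J -> F -> G
Depth = number of edges = 3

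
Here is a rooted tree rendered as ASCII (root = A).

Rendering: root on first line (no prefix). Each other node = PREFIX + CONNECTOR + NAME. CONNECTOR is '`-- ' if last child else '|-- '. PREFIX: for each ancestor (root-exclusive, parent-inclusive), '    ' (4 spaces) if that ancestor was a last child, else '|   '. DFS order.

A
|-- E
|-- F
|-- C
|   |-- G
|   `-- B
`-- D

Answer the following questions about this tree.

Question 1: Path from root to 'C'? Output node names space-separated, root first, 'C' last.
Answer: A C

Derivation:
Walk down from root: A -> C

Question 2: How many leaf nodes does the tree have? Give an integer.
Answer: 5

Derivation:
Leaves (nodes with no children): B, D, E, F, G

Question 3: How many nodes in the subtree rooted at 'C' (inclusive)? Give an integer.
Answer: 3

Derivation:
Subtree rooted at C contains: B, C, G
Count = 3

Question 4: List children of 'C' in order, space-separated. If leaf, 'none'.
Node C's children (from adjacency): G, B

Answer: G B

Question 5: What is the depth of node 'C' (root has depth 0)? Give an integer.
Path from root to C: A -> C
Depth = number of edges = 1

Answer: 1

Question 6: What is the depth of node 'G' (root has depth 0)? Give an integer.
Answer: 2

Derivation:
Path from root to G: A -> C -> G
Depth = number of edges = 2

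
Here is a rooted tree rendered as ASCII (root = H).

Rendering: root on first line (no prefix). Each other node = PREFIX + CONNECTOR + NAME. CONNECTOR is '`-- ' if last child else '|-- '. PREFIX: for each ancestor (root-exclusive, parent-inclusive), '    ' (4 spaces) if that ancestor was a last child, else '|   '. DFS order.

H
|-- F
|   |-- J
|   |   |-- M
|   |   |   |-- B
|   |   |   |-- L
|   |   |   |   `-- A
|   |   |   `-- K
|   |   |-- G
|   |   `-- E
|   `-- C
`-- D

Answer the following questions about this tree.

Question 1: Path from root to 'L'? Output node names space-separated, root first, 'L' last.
Answer: H F J M L

Derivation:
Walk down from root: H -> F -> J -> M -> L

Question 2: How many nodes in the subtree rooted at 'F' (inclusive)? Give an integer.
Subtree rooted at F contains: A, B, C, E, F, G, J, K, L, M
Count = 10

Answer: 10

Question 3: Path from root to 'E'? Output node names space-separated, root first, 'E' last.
Walk down from root: H -> F -> J -> E

Answer: H F J E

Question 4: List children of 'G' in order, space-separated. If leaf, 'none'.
Node G's children (from adjacency): (leaf)

Answer: none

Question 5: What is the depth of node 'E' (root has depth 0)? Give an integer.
Answer: 3

Derivation:
Path from root to E: H -> F -> J -> E
Depth = number of edges = 3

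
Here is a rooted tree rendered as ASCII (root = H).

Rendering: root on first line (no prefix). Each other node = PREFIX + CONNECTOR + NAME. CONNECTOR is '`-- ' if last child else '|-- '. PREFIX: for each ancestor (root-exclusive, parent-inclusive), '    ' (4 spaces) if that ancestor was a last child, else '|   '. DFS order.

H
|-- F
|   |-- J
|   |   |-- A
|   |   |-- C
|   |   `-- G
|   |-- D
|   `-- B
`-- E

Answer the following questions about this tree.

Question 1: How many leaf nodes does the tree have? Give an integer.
Answer: 6

Derivation:
Leaves (nodes with no children): A, B, C, D, E, G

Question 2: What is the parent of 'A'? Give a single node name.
Scan adjacency: A appears as child of J

Answer: J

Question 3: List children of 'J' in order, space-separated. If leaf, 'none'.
Answer: A C G

Derivation:
Node J's children (from adjacency): A, C, G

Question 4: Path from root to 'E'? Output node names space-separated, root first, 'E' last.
Walk down from root: H -> E

Answer: H E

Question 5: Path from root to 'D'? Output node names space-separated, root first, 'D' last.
Answer: H F D

Derivation:
Walk down from root: H -> F -> D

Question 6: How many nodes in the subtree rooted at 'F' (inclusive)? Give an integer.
Subtree rooted at F contains: A, B, C, D, F, G, J
Count = 7

Answer: 7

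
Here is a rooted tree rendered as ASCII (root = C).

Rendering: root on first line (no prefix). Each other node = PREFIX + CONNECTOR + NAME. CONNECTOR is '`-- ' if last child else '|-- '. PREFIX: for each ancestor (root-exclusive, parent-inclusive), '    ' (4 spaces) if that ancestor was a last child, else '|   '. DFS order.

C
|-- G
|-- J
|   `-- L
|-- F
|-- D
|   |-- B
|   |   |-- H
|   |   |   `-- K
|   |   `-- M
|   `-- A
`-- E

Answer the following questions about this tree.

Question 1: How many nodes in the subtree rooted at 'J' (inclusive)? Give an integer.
Subtree rooted at J contains: J, L
Count = 2

Answer: 2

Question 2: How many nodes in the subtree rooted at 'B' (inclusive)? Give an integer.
Answer: 4

Derivation:
Subtree rooted at B contains: B, H, K, M
Count = 4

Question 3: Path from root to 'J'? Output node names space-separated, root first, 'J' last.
Answer: C J

Derivation:
Walk down from root: C -> J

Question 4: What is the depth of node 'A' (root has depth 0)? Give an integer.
Path from root to A: C -> D -> A
Depth = number of edges = 2

Answer: 2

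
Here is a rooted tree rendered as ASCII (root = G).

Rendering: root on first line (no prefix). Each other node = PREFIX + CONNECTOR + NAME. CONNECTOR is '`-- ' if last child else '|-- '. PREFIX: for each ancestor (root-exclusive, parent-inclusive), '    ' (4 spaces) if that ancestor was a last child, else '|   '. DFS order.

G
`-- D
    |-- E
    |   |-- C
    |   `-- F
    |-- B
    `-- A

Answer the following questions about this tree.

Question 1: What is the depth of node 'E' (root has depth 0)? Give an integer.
Path from root to E: G -> D -> E
Depth = number of edges = 2

Answer: 2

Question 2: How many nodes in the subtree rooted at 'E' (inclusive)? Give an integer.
Subtree rooted at E contains: C, E, F
Count = 3

Answer: 3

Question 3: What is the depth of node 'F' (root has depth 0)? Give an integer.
Path from root to F: G -> D -> E -> F
Depth = number of edges = 3

Answer: 3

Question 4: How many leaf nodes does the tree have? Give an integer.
Answer: 4

Derivation:
Leaves (nodes with no children): A, B, C, F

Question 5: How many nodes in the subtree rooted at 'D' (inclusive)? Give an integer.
Answer: 6

Derivation:
Subtree rooted at D contains: A, B, C, D, E, F
Count = 6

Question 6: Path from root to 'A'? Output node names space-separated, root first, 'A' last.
Answer: G D A

Derivation:
Walk down from root: G -> D -> A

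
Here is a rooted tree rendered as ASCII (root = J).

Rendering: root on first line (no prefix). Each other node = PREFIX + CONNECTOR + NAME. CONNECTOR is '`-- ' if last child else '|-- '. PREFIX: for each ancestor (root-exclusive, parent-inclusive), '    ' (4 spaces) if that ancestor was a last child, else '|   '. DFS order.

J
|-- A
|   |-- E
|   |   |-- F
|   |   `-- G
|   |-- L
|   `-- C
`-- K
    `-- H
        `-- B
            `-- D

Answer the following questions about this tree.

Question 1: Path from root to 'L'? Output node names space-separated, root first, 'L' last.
Answer: J A L

Derivation:
Walk down from root: J -> A -> L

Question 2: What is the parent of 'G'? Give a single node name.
Answer: E

Derivation:
Scan adjacency: G appears as child of E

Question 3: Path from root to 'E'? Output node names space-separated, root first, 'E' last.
Walk down from root: J -> A -> E

Answer: J A E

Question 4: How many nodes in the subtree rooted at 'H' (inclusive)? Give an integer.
Subtree rooted at H contains: B, D, H
Count = 3

Answer: 3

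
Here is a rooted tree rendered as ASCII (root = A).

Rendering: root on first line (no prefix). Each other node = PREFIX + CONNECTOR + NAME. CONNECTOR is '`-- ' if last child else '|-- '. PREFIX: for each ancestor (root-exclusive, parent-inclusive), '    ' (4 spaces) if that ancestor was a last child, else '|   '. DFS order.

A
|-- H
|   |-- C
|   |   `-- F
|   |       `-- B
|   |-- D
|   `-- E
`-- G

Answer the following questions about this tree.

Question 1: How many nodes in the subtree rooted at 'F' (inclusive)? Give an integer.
Answer: 2

Derivation:
Subtree rooted at F contains: B, F
Count = 2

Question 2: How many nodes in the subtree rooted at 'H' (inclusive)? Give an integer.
Subtree rooted at H contains: B, C, D, E, F, H
Count = 6

Answer: 6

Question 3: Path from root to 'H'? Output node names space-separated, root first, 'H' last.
Answer: A H

Derivation:
Walk down from root: A -> H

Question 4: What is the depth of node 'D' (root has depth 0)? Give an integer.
Path from root to D: A -> H -> D
Depth = number of edges = 2

Answer: 2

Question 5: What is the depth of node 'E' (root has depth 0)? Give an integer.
Path from root to E: A -> H -> E
Depth = number of edges = 2

Answer: 2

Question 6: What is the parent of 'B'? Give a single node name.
Answer: F

Derivation:
Scan adjacency: B appears as child of F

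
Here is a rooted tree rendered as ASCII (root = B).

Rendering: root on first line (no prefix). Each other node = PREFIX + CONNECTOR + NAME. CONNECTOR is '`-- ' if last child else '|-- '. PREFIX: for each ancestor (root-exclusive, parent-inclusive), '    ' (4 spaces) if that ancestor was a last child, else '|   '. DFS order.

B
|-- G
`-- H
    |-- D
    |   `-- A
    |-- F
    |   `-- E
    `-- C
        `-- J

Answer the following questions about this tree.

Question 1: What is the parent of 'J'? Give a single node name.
Scan adjacency: J appears as child of C

Answer: C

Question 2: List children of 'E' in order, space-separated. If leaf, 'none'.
Node E's children (from adjacency): (leaf)

Answer: none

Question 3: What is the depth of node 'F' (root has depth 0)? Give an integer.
Path from root to F: B -> H -> F
Depth = number of edges = 2

Answer: 2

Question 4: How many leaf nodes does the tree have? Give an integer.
Leaves (nodes with no children): A, E, G, J

Answer: 4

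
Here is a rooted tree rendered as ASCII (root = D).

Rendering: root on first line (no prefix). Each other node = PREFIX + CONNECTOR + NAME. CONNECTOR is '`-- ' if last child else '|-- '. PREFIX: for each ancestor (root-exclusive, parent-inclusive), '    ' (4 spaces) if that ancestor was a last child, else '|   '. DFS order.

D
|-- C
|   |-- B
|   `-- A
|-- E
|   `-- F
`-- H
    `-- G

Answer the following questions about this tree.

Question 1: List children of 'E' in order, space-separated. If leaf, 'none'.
Node E's children (from adjacency): F

Answer: F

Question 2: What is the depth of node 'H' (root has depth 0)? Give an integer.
Answer: 1

Derivation:
Path from root to H: D -> H
Depth = number of edges = 1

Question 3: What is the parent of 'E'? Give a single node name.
Answer: D

Derivation:
Scan adjacency: E appears as child of D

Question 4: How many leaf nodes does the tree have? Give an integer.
Leaves (nodes with no children): A, B, F, G

Answer: 4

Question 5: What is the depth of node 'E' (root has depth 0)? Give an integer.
Path from root to E: D -> E
Depth = number of edges = 1

Answer: 1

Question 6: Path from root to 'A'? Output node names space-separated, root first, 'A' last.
Answer: D C A

Derivation:
Walk down from root: D -> C -> A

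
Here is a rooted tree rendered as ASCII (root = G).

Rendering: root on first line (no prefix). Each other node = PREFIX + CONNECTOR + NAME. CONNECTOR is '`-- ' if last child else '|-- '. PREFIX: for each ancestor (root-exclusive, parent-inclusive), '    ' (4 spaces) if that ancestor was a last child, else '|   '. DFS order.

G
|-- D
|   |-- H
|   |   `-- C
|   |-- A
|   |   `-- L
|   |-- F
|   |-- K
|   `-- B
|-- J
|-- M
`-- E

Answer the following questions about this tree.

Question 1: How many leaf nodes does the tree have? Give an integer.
Leaves (nodes with no children): B, C, E, F, J, K, L, M

Answer: 8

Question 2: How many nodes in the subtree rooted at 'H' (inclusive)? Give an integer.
Answer: 2

Derivation:
Subtree rooted at H contains: C, H
Count = 2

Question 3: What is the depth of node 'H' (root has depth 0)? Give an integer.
Path from root to H: G -> D -> H
Depth = number of edges = 2

Answer: 2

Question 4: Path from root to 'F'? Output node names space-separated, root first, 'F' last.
Answer: G D F

Derivation:
Walk down from root: G -> D -> F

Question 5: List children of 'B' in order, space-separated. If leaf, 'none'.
Answer: none

Derivation:
Node B's children (from adjacency): (leaf)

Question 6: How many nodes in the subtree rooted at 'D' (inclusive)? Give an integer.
Answer: 8

Derivation:
Subtree rooted at D contains: A, B, C, D, F, H, K, L
Count = 8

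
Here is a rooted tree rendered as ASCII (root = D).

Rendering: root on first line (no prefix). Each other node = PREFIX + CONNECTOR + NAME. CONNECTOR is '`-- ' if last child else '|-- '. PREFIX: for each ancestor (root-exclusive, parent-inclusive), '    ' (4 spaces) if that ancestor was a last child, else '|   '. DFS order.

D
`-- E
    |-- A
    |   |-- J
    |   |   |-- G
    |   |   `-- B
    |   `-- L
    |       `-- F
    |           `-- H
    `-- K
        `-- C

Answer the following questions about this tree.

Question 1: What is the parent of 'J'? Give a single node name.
Answer: A

Derivation:
Scan adjacency: J appears as child of A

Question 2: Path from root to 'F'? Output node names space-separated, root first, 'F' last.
Walk down from root: D -> E -> A -> L -> F

Answer: D E A L F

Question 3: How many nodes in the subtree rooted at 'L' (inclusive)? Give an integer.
Subtree rooted at L contains: F, H, L
Count = 3

Answer: 3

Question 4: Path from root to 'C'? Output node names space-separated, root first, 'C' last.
Walk down from root: D -> E -> K -> C

Answer: D E K C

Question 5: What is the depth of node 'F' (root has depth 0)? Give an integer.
Answer: 4

Derivation:
Path from root to F: D -> E -> A -> L -> F
Depth = number of edges = 4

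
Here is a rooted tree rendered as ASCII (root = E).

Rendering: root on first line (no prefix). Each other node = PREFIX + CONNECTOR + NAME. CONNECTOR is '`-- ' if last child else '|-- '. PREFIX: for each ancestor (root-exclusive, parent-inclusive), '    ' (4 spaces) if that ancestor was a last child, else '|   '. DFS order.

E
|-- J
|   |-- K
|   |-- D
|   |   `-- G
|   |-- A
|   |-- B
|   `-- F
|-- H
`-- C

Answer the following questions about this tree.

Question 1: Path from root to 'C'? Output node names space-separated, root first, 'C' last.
Answer: E C

Derivation:
Walk down from root: E -> C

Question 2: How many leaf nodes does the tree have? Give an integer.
Answer: 7

Derivation:
Leaves (nodes with no children): A, B, C, F, G, H, K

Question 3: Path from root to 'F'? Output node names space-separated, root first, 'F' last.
Walk down from root: E -> J -> F

Answer: E J F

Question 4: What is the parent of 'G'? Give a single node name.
Answer: D

Derivation:
Scan adjacency: G appears as child of D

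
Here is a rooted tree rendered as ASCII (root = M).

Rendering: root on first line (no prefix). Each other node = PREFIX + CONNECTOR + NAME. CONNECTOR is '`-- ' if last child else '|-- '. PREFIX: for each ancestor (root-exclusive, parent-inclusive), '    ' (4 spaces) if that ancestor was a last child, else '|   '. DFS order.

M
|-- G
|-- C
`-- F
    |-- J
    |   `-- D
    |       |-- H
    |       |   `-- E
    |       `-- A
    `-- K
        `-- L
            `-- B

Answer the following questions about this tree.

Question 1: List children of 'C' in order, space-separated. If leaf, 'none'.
Answer: none

Derivation:
Node C's children (from adjacency): (leaf)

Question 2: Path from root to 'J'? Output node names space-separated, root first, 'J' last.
Answer: M F J

Derivation:
Walk down from root: M -> F -> J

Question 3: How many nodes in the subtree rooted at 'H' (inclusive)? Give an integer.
Subtree rooted at H contains: E, H
Count = 2

Answer: 2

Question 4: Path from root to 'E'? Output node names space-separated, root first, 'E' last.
Walk down from root: M -> F -> J -> D -> H -> E

Answer: M F J D H E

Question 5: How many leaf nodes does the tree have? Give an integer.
Leaves (nodes with no children): A, B, C, E, G

Answer: 5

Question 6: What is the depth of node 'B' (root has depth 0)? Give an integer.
Answer: 4

Derivation:
Path from root to B: M -> F -> K -> L -> B
Depth = number of edges = 4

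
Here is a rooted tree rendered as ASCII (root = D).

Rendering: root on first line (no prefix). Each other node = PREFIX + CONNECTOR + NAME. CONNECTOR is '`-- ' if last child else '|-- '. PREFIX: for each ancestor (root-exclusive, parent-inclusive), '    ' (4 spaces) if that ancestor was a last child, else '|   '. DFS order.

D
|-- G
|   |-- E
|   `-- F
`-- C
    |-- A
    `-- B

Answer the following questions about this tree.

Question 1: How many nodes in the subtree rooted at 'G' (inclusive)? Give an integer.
Answer: 3

Derivation:
Subtree rooted at G contains: E, F, G
Count = 3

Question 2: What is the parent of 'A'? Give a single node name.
Answer: C

Derivation:
Scan adjacency: A appears as child of C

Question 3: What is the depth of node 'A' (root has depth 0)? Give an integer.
Answer: 2

Derivation:
Path from root to A: D -> C -> A
Depth = number of edges = 2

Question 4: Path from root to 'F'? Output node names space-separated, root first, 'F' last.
Walk down from root: D -> G -> F

Answer: D G F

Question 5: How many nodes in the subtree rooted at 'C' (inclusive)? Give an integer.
Answer: 3

Derivation:
Subtree rooted at C contains: A, B, C
Count = 3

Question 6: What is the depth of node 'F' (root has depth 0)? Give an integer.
Answer: 2

Derivation:
Path from root to F: D -> G -> F
Depth = number of edges = 2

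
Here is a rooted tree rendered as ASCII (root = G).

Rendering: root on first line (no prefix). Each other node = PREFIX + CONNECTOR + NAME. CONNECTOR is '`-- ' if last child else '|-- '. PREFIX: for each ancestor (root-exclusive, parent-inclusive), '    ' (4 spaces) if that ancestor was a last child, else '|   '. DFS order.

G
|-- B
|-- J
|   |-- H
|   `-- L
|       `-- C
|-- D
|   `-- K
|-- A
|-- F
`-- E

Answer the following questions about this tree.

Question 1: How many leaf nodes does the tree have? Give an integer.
Leaves (nodes with no children): A, B, C, E, F, H, K

Answer: 7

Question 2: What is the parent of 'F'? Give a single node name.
Answer: G

Derivation:
Scan adjacency: F appears as child of G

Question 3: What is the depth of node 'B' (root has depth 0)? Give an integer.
Answer: 1

Derivation:
Path from root to B: G -> B
Depth = number of edges = 1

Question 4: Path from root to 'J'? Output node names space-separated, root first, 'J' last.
Walk down from root: G -> J

Answer: G J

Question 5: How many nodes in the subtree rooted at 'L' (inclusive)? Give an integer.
Subtree rooted at L contains: C, L
Count = 2

Answer: 2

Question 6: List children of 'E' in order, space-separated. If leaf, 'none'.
Answer: none

Derivation:
Node E's children (from adjacency): (leaf)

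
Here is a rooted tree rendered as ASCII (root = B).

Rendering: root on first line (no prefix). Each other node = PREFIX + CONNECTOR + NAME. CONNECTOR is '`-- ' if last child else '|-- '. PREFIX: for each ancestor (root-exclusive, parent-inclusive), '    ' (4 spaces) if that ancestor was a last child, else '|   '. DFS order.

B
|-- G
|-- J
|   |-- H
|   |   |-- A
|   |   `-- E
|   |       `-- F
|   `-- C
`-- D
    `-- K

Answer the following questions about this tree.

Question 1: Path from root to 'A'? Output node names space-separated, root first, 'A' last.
Answer: B J H A

Derivation:
Walk down from root: B -> J -> H -> A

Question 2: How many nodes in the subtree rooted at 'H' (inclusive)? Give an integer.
Subtree rooted at H contains: A, E, F, H
Count = 4

Answer: 4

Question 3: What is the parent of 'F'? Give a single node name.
Scan adjacency: F appears as child of E

Answer: E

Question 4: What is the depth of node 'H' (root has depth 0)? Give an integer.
Path from root to H: B -> J -> H
Depth = number of edges = 2

Answer: 2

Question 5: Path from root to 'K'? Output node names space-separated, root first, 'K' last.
Walk down from root: B -> D -> K

Answer: B D K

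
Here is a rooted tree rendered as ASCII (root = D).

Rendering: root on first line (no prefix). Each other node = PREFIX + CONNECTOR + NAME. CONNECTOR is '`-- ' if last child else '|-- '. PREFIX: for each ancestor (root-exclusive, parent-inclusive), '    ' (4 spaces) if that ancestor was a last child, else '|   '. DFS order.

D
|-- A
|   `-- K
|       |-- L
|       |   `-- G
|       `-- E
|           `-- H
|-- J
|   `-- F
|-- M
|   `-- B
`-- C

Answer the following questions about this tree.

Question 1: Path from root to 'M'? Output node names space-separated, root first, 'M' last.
Walk down from root: D -> M

Answer: D M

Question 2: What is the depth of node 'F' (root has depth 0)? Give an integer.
Path from root to F: D -> J -> F
Depth = number of edges = 2

Answer: 2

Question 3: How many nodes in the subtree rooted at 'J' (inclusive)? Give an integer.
Subtree rooted at J contains: F, J
Count = 2

Answer: 2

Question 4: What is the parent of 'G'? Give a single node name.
Scan adjacency: G appears as child of L

Answer: L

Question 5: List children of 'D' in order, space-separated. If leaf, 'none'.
Answer: A J M C

Derivation:
Node D's children (from adjacency): A, J, M, C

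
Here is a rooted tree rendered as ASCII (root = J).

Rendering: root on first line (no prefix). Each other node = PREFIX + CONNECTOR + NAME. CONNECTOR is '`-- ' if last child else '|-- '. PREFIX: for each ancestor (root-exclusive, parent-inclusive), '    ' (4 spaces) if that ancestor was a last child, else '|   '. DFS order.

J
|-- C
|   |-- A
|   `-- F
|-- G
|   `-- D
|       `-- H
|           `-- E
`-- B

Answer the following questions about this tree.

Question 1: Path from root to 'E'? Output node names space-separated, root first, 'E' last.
Walk down from root: J -> G -> D -> H -> E

Answer: J G D H E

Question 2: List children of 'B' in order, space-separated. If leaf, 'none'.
Answer: none

Derivation:
Node B's children (from adjacency): (leaf)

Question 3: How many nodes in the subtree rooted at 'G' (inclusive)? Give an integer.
Subtree rooted at G contains: D, E, G, H
Count = 4

Answer: 4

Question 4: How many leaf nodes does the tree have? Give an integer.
Leaves (nodes with no children): A, B, E, F

Answer: 4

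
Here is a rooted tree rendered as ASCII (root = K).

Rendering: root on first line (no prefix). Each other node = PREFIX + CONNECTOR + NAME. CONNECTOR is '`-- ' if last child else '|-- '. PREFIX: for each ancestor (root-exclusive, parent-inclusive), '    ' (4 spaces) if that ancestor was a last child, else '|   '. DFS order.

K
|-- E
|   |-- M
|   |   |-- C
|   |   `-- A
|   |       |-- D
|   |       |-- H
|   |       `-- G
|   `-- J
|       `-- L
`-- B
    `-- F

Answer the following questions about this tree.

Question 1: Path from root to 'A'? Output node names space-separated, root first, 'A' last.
Walk down from root: K -> E -> M -> A

Answer: K E M A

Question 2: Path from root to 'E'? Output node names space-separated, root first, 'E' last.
Walk down from root: K -> E

Answer: K E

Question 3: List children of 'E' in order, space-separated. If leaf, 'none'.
Node E's children (from adjacency): M, J

Answer: M J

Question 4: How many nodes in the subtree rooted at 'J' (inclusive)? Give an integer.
Subtree rooted at J contains: J, L
Count = 2

Answer: 2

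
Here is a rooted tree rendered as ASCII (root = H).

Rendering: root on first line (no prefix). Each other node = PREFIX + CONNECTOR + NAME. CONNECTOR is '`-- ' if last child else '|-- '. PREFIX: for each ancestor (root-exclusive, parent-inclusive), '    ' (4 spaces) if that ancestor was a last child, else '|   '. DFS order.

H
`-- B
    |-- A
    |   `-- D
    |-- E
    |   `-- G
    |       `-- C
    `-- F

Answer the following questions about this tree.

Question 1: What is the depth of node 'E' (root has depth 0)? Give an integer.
Answer: 2

Derivation:
Path from root to E: H -> B -> E
Depth = number of edges = 2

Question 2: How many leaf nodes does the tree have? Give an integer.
Leaves (nodes with no children): C, D, F

Answer: 3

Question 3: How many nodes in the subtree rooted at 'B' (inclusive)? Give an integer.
Answer: 7

Derivation:
Subtree rooted at B contains: A, B, C, D, E, F, G
Count = 7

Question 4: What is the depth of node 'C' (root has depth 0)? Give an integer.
Path from root to C: H -> B -> E -> G -> C
Depth = number of edges = 4

Answer: 4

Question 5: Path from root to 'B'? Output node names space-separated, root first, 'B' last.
Walk down from root: H -> B

Answer: H B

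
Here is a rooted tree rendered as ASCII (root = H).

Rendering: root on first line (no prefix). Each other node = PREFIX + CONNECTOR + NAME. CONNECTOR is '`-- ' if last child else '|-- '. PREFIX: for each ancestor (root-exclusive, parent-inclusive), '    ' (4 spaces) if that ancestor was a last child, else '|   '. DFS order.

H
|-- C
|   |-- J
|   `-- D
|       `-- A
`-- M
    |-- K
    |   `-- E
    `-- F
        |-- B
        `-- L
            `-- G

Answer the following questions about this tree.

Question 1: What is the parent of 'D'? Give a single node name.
Scan adjacency: D appears as child of C

Answer: C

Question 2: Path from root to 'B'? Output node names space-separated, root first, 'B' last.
Answer: H M F B

Derivation:
Walk down from root: H -> M -> F -> B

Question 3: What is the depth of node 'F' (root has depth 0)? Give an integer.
Path from root to F: H -> M -> F
Depth = number of edges = 2

Answer: 2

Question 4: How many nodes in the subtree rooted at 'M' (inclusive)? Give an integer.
Subtree rooted at M contains: B, E, F, G, K, L, M
Count = 7

Answer: 7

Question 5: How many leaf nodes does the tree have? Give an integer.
Answer: 5

Derivation:
Leaves (nodes with no children): A, B, E, G, J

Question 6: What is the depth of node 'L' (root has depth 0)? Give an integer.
Path from root to L: H -> M -> F -> L
Depth = number of edges = 3

Answer: 3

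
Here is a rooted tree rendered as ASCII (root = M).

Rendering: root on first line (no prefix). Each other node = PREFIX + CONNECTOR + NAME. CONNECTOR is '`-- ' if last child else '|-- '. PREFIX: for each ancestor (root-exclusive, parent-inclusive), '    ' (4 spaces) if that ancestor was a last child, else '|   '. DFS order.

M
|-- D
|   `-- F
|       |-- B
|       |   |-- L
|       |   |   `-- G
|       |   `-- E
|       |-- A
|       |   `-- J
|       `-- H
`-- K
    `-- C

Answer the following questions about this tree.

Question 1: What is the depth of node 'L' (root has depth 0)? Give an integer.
Answer: 4

Derivation:
Path from root to L: M -> D -> F -> B -> L
Depth = number of edges = 4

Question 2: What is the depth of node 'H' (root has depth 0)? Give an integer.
Path from root to H: M -> D -> F -> H
Depth = number of edges = 3

Answer: 3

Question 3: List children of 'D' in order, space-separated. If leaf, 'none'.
Node D's children (from adjacency): F

Answer: F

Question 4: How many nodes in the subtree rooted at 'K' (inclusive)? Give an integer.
Answer: 2

Derivation:
Subtree rooted at K contains: C, K
Count = 2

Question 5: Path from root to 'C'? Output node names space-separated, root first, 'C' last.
Answer: M K C

Derivation:
Walk down from root: M -> K -> C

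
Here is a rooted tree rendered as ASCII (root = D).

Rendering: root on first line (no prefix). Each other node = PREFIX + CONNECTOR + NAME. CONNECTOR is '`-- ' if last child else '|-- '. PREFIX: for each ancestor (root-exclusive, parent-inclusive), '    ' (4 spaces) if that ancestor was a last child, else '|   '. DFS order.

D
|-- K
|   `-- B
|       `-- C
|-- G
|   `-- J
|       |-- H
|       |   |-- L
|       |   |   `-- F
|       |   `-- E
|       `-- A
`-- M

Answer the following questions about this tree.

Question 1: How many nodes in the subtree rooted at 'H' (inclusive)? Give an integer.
Subtree rooted at H contains: E, F, H, L
Count = 4

Answer: 4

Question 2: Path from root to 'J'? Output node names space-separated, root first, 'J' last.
Answer: D G J

Derivation:
Walk down from root: D -> G -> J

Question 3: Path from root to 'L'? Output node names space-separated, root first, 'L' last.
Answer: D G J H L

Derivation:
Walk down from root: D -> G -> J -> H -> L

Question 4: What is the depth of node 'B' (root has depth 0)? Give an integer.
Answer: 2

Derivation:
Path from root to B: D -> K -> B
Depth = number of edges = 2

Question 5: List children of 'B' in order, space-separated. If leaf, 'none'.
Answer: C

Derivation:
Node B's children (from adjacency): C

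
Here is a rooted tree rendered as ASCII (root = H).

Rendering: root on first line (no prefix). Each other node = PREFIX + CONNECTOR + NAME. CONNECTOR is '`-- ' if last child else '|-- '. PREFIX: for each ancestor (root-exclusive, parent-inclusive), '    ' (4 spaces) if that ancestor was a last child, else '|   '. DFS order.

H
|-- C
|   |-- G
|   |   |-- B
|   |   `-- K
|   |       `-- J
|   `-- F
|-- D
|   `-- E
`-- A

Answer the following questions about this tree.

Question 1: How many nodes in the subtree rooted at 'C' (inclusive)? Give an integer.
Subtree rooted at C contains: B, C, F, G, J, K
Count = 6

Answer: 6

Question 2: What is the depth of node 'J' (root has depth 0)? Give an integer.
Answer: 4

Derivation:
Path from root to J: H -> C -> G -> K -> J
Depth = number of edges = 4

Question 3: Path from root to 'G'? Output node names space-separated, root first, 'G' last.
Answer: H C G

Derivation:
Walk down from root: H -> C -> G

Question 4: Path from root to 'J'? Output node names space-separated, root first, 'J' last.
Answer: H C G K J

Derivation:
Walk down from root: H -> C -> G -> K -> J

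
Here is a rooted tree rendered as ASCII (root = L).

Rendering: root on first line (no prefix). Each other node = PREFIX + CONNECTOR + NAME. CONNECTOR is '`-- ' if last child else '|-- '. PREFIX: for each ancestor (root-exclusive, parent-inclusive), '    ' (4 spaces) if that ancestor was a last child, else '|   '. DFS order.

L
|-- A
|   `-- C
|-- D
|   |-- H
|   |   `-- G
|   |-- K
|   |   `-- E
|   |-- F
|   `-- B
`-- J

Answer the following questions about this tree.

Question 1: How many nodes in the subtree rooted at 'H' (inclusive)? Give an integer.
Subtree rooted at H contains: G, H
Count = 2

Answer: 2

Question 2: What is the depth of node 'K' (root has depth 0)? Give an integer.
Path from root to K: L -> D -> K
Depth = number of edges = 2

Answer: 2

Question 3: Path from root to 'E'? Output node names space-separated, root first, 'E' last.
Answer: L D K E

Derivation:
Walk down from root: L -> D -> K -> E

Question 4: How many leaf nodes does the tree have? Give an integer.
Answer: 6

Derivation:
Leaves (nodes with no children): B, C, E, F, G, J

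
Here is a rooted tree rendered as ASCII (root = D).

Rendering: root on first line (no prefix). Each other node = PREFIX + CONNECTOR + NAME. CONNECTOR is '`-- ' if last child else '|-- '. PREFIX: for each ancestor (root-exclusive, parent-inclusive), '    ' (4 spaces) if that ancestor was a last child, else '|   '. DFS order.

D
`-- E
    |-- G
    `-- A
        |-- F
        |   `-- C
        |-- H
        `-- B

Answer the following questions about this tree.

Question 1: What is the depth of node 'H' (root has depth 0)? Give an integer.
Path from root to H: D -> E -> A -> H
Depth = number of edges = 3

Answer: 3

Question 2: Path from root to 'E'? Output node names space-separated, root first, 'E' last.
Walk down from root: D -> E

Answer: D E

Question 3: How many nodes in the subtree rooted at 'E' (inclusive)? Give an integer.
Answer: 7

Derivation:
Subtree rooted at E contains: A, B, C, E, F, G, H
Count = 7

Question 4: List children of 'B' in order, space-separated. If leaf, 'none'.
Node B's children (from adjacency): (leaf)

Answer: none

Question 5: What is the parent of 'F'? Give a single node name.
Scan adjacency: F appears as child of A

Answer: A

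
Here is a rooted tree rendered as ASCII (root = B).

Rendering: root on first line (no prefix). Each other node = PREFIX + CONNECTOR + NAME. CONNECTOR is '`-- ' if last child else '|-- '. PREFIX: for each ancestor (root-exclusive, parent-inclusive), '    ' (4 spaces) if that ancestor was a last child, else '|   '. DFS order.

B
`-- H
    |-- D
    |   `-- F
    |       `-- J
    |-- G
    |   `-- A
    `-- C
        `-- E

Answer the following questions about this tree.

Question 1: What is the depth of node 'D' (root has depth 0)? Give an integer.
Answer: 2

Derivation:
Path from root to D: B -> H -> D
Depth = number of edges = 2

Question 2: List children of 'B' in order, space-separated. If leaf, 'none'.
Answer: H

Derivation:
Node B's children (from adjacency): H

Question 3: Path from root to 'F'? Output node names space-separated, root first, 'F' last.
Answer: B H D F

Derivation:
Walk down from root: B -> H -> D -> F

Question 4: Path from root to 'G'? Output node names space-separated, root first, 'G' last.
Walk down from root: B -> H -> G

Answer: B H G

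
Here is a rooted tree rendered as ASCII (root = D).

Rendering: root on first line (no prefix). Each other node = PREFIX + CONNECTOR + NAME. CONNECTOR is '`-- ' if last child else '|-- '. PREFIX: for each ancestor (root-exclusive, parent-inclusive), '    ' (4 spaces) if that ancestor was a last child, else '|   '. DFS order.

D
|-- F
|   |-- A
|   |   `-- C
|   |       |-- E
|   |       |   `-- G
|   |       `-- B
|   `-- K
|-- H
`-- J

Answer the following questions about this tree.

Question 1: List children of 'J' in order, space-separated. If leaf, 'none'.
Node J's children (from adjacency): (leaf)

Answer: none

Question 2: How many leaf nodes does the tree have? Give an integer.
Leaves (nodes with no children): B, G, H, J, K

Answer: 5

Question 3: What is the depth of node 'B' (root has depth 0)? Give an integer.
Answer: 4

Derivation:
Path from root to B: D -> F -> A -> C -> B
Depth = number of edges = 4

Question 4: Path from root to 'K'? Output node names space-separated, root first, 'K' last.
Walk down from root: D -> F -> K

Answer: D F K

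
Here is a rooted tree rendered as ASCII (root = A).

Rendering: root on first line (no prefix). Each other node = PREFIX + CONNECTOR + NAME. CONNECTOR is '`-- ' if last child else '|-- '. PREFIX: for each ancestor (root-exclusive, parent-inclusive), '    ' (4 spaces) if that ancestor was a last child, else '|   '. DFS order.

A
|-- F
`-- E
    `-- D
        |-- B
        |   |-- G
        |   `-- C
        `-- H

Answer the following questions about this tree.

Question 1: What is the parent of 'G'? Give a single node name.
Scan adjacency: G appears as child of B

Answer: B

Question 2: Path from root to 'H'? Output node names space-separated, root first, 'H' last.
Walk down from root: A -> E -> D -> H

Answer: A E D H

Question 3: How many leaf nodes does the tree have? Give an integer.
Answer: 4

Derivation:
Leaves (nodes with no children): C, F, G, H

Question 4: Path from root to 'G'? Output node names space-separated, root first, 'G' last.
Answer: A E D B G

Derivation:
Walk down from root: A -> E -> D -> B -> G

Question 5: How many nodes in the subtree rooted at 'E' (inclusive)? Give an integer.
Answer: 6

Derivation:
Subtree rooted at E contains: B, C, D, E, G, H
Count = 6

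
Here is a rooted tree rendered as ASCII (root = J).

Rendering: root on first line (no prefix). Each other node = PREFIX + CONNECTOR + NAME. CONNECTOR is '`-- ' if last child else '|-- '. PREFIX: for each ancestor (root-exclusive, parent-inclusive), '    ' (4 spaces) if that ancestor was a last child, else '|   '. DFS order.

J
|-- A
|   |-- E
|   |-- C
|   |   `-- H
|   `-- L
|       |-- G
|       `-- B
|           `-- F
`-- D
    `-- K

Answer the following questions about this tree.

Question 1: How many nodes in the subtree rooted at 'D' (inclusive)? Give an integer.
Subtree rooted at D contains: D, K
Count = 2

Answer: 2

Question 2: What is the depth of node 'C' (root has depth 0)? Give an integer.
Path from root to C: J -> A -> C
Depth = number of edges = 2

Answer: 2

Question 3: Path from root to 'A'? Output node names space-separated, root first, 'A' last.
Answer: J A

Derivation:
Walk down from root: J -> A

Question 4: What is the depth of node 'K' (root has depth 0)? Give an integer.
Path from root to K: J -> D -> K
Depth = number of edges = 2

Answer: 2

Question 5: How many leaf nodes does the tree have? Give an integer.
Leaves (nodes with no children): E, F, G, H, K

Answer: 5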